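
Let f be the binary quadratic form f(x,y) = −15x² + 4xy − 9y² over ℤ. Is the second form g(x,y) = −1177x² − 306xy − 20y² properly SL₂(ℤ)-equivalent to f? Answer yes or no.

D₁ = -524, D₂ = -524
f is negative-definite; reduce −f:
−f: flip: (15,-4,9)→(9,4,15)
−f: reduced (well bottom): (9,4,15) with a≤c, −a<b≤a
flip sign back: reduced form of f is (-9,-4,-15)
g is negative-definite; reduce −g:
−g: flip: (1177,306,20)→(20,-306,1177)
−g: translate: b→14 (≡-306 mod 40), so (20,-306,1177)→(20,14,9)
−g: flip: (20,14,9)→(9,-14,20)
−g: translate: b→4 (≡-14 mod 18), so (9,-14,20)→(9,4,15)
−g: reduced (well bottom): (9,4,15) with a≤c, −a<b≤a
flip sign back: reduced form of g is (-9,-4,-15)
reduced forms (-9, -4, -15) vs (-9, -4, -15) ⇒ equivalent

yes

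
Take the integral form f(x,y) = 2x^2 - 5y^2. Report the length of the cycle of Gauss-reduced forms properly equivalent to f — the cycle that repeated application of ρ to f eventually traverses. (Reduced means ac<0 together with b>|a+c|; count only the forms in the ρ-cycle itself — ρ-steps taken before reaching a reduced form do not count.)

D = 40, ⌊√D⌋ = 6
descent: ρ → (-5,0,2)
descent: ρ → (2,4,-3)  [lands on river]
river: ρ → (-3,2,3)
river: ρ → (3,4,-2)
river: ρ → (-2,4,3)
river: ρ → (3,2,-3)
river: ρ → (-3,4,2)
ρ-cycle length = 6 (tail of 2 descent steps not counted)

6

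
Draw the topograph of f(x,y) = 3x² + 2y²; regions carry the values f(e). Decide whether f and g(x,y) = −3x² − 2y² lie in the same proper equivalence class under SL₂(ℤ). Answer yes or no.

D₁ = -24, D₂ = -24
f: flip: (3,0,2)→(2,0,3)
f: reduced (well bottom): (2,0,3) with a≤c, −a<b≤a
g is negative-definite; reduce −g:
−g: flip: (3,0,2)→(2,0,3)
−g: reduced (well bottom): (2,0,3) with a≤c, −a<b≤a
flip sign back: reduced form of g is (-2,0,-3)
reduced forms (2, 0, 3) vs (-2, 0, -3) ⇒ inequivalent

no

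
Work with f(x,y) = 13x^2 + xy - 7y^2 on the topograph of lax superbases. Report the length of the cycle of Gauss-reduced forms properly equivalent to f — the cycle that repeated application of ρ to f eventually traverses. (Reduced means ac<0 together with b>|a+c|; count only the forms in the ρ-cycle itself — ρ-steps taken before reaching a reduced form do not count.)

D = 365, ⌊√D⌋ = 19
descent: ρ → (-7,13,7)  [lands on river]
river: ρ → (7,15,-5)
river: ρ → (-5,15,7)
river: ρ → (7,13,-7)
river: ρ → (-7,15,5)
river: ρ → (5,15,-7)
ρ-cycle length = 6 (tail of 1 descent step not counted)

6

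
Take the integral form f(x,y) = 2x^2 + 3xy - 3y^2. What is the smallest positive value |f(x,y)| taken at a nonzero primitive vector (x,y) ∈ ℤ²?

river: ρ → (-3,3,2)
river: ρ → (2,5,-1)
river: ρ → (-1,5,2)
river: ρ → (2,3,-3)
closes: descent 0, river 4
min |a| on river = 1

1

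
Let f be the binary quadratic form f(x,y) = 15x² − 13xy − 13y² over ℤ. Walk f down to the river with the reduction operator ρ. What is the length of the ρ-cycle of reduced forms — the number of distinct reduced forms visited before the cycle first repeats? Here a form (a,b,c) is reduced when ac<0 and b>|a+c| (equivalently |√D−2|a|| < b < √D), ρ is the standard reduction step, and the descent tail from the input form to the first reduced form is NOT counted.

D = 949, ⌊√D⌋ = 30
descent: ρ → (-13,13,15)  [lands on river]
river: ρ → (15,17,-11)
river: ρ → (-11,27,5)
river: ρ → (5,23,-21)
river: ρ → (-21,19,7)
river: ρ → (7,23,-15)
river: ρ → (-15,7,15)
river: ρ → (15,23,-7)
river: ρ → (-7,19,21)
river: ρ → (21,23,-5)
river: ρ → (-5,27,11)
river: ρ → (11,17,-15)
river: ρ → (-15,13,13)
river: ρ → (13,13,-15)
river: ρ → (-15,17,11)
river: ρ → (11,27,-5)
river: ρ → (-5,23,21)
river: ρ → (21,19,-7)
river: ρ → (-7,23,15)
river: ρ → (15,7,-15)
river: ρ → (-15,23,7)
river: ρ → (7,19,-21)
river: ρ → (-21,23,5)
river: ρ → (5,27,-11)
river: ρ → (-11,17,15)
river: ρ → (15,13,-13)
ρ-cycle length = 26 (tail of 1 descent step not counted)

26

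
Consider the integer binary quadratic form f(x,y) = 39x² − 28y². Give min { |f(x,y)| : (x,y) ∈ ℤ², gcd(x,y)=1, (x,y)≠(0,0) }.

descent: ρ → (-28,56,11)  [lands on river]
river: ρ → (11,54,-33)
river: ρ → (-33,12,32)
river: ρ → (32,52,-13)
river: ρ → (-13,52,32)
river: ρ → (32,12,-33)
river: ρ → (-33,54,11)
river: ρ → (11,56,-28)
closes: descent 1, river 8
min |a| on river = 11

11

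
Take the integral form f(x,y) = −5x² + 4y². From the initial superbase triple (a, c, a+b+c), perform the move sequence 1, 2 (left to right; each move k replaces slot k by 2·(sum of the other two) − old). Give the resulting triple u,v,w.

start (-5,4,-1) = (f(1,0),f(0,1),f(1,1))
replace slot 1: 2·(4+(-1)) − (-5) = 11 → (11,4,-1)
replace slot 2: 2·(11+(-1)) − 4 = 16 → (11,16,-1)

11,16,-1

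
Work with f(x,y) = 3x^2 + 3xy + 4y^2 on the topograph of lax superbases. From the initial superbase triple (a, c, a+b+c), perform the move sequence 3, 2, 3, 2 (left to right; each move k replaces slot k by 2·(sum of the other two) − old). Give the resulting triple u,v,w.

start (3,4,10) = (f(1,0),f(0,1),f(1,1))
replace slot 3: 2·(3+4) − 10 = 4 → (3,4,4)
replace slot 2: 2·(3+4) − 4 = 10 → (3,10,4)
replace slot 3: 2·(3+10) − 4 = 22 → (3,10,22)
replace slot 2: 2·(3+22) − 10 = 40 → (3,40,22)

3,40,22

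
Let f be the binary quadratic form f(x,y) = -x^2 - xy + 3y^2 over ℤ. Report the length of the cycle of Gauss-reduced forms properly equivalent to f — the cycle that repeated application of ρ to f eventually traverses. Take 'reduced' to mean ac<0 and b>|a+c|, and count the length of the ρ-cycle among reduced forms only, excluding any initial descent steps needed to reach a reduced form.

D = 13, ⌊√D⌋ = 3
descent: ρ → (3,1,-1)
descent: ρ → (-1,3,1)  [lands on river]
river: ρ → (1,3,-1)
ρ-cycle length = 2 (tail of 2 descent steps not counted)

2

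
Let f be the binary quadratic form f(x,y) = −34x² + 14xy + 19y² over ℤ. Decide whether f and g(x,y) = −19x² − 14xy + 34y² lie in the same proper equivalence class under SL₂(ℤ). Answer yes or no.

D₁ = 2780, D₂ = 2780
river cycle of f (length 8): (19, 24, -29), (-29, 34, 14), (14, 50, -5), (-5, 50, 14), (14, 34, -29), (-29, 24, 19), (19, 52, -1), (-1, 52, 19)
river cycle of g (length 8): (-19, 24, 29), (29, 34, -14), (-14, 50, 5), (5, 50, -14), (-14, 34, 29), (29, 24, -19), (-19, 52, 1), (1, 52, -19)
cycles differ ⇒ inequivalent

no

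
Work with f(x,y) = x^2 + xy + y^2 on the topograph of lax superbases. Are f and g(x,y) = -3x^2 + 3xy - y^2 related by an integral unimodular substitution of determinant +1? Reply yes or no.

D₁ = -3, D₂ = -3
f: reduced (well bottom): (1,1,1) with a≤c, −a<b≤a
g is negative-definite; reduce −g:
−g: translate: b→3 (≡-3 mod 6), so (3,-3,1)→(3,3,1)
−g: flip: (3,3,1)→(1,-3,3)
−g: translate: b→1 (≡-3 mod 2), so (1,-3,3)→(1,1,1)
−g: reduced (well bottom): (1,1,1) with a≤c, −a<b≤a
flip sign back: reduced form of g is (-1,-1,-1)
reduced forms (1, 1, 1) vs (-1, -1, -1) ⇒ inequivalent

no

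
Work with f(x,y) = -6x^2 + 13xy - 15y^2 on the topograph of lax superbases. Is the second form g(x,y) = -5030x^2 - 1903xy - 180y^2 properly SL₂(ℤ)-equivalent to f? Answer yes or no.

D₁ = -191, D₂ = -191
f is negative-definite; reduce −f:
−f: translate: b→-1 (≡-13 mod 12), so (6,-13,15)→(6,-1,8)
−f: reduced (well bottom): (6,-1,8) with a≤c, −a<b≤a
flip sign back: reduced form of f is (-6,1,-8)
g is negative-definite; reduce −g:
−g: flip: (5030,1903,180)→(180,-1903,5030)
−g: translate: b→-103 (≡-1903 mod 360), so (180,-1903,5030)→(180,-103,15)
−g: flip: (180,-103,15)→(15,103,180)
−g: translate: b→13 (≡103 mod 30), so (15,103,180)→(15,13,6)
−g: flip: (15,13,6)→(6,-13,15)
−g: translate: b→-1 (≡-13 mod 12), so (6,-13,15)→(6,-1,8)
−g: reduced (well bottom): (6,-1,8) with a≤c, −a<b≤a
flip sign back: reduced form of g is (-6,1,-8)
reduced forms (-6, 1, -8) vs (-6, 1, -8) ⇒ equivalent

yes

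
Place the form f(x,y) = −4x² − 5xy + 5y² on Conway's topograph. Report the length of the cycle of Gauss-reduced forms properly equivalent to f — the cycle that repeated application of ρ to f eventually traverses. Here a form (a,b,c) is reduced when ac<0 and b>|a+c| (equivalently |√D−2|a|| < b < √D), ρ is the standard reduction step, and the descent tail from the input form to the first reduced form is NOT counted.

D = 105, ⌊√D⌋ = 10
descent: ρ → (5,5,-4)  [lands on river]
river: ρ → (-4,3,6)
river: ρ → (6,9,-1)
river: ρ → (-1,9,6)
river: ρ → (6,3,-4)
river: ρ → (-4,5,5)
ρ-cycle length = 6 (tail of 1 descent step not counted)

6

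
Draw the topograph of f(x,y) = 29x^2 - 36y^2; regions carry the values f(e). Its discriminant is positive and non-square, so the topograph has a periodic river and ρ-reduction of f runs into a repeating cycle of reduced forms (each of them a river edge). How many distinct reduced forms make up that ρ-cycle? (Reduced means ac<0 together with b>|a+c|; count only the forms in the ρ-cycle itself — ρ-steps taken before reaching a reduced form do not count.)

D = 4176, ⌊√D⌋ = 64
descent: ρ → (-36,0,29)
descent: ρ → (29,58,-7)  [lands on river]
river: ρ → (-7,54,45)
river: ρ → (45,36,-16)
river: ρ → (-16,60,9)
river: ρ → (9,48,-52)
river: ρ → (-52,56,5)
river: ρ → (5,64,-4)
river: ρ → (-4,64,5)
river: ρ → (5,56,-52)
river: ρ → (-52,48,9)
river: ρ → (9,60,-16)
river: ρ → (-16,36,45)
river: ρ → (45,54,-7)
river: ρ → (-7,58,29)
ρ-cycle length = 14 (tail of 2 descent steps not counted)

14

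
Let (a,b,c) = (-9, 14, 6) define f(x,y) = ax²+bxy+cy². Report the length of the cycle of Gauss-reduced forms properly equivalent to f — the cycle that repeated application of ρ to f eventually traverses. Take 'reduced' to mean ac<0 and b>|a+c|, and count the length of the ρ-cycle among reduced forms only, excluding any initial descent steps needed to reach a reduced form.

D = 412, ⌊√D⌋ = 20
river: ρ → (6,10,-13)
river: ρ → (-13,16,3)
river: ρ → (3,20,-1)
river: ρ → (-1,20,3)
river: ρ → (3,16,-13)
river: ρ → (-13,10,6)
river: ρ → (6,14,-9)
river: ρ → (-9,4,11)
river: ρ → (11,18,-2)
river: ρ → (-2,18,11)
river: ρ → (11,4,-9)
river: ρ → (-9,14,6)
ρ-cycle length = 12 (tail of 0 descent steps not counted)

12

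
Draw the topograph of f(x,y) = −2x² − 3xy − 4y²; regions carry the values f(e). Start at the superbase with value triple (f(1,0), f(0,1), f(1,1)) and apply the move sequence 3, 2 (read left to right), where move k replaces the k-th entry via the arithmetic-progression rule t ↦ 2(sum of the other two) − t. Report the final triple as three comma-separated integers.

start (-2,-4,-9) = (f(1,0),f(0,1),f(1,1))
replace slot 3: 2·((-2)+(-4)) − (-9) = -3 → (-2,-4,-3)
replace slot 2: 2·((-2)+(-3)) − (-4) = -6 → (-2,-6,-3)

-2,-6,-3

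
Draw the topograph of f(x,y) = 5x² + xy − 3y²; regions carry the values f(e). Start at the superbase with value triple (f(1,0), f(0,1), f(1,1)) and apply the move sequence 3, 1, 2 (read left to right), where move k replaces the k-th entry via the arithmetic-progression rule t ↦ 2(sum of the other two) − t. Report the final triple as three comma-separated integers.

start (5,-3,3) = (f(1,0),f(0,1),f(1,1))
replace slot 3: 2·(5+(-3)) − 3 = 1 → (5,-3,1)
replace slot 1: 2·((-3)+1) − 5 = -9 → (-9,-3,1)
replace slot 2: 2·((-9)+1) − (-3) = -13 → (-9,-13,1)

-9,-13,1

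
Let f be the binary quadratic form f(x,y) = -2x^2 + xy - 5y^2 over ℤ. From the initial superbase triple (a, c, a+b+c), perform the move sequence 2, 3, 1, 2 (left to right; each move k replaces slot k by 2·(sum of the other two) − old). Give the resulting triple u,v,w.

start (-2,-5,-6) = (f(1,0),f(0,1),f(1,1))
replace slot 2: 2·((-2)+(-6)) − (-5) = -11 → (-2,-11,-6)
replace slot 3: 2·((-2)+(-11)) − (-6) = -20 → (-2,-11,-20)
replace slot 1: 2·((-11)+(-20)) − (-2) = -60 → (-60,-11,-20)
replace slot 2: 2·((-60)+(-20)) − (-11) = -149 → (-60,-149,-20)

-60,-149,-20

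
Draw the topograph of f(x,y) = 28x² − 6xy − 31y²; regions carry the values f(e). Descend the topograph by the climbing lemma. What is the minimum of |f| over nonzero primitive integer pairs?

descent: ρ → (-31,6,28)  [lands on river]
river: ρ → (28,50,-9)
river: ρ → (-9,58,4)
river: ρ → (4,54,-37)
river: ρ → (-37,20,21)
river: ρ → (21,22,-36)
river: ρ → (-36,50,7)
river: ρ → (7,48,-43)
river: ρ → (-43,38,12)
river: ρ → (12,58,-3)
river: ρ → (-3,56,31)
river: ρ → (31,6,-28)
river: ρ → (-28,50,9)
river: ρ → (9,58,-4)
river: ρ → (-4,54,37)
river: ρ → (37,20,-21)
river: ρ → (-21,22,36)
river: ρ → (36,50,-7)
river: ρ → (-7,48,43)
river: ρ → (43,38,-12)
river: ρ → (-12,58,3)
river: ρ → (3,56,-31)
closes: descent 1, river 22
min |a| on river = 3

3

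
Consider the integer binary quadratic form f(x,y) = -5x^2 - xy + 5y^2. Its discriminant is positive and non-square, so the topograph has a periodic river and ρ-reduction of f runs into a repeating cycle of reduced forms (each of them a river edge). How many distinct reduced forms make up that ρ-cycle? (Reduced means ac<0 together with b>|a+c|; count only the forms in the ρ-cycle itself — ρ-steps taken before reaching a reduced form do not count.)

D = 101, ⌊√D⌋ = 10
descent: ρ → (5,1,-5)  [lands on river]
river: ρ → (-5,9,1)
river: ρ → (1,9,-5)
river: ρ → (-5,1,5)
river: ρ → (5,9,-1)
river: ρ → (-1,9,5)
ρ-cycle length = 6 (tail of 1 descent step not counted)

6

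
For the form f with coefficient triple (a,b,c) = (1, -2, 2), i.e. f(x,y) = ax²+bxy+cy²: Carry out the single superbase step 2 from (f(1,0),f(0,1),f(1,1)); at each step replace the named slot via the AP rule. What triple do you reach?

start (1,2,1) = (f(1,0),f(0,1),f(1,1))
replace slot 2: 2·(1+1) − 2 = 2 → (1,2,1)

1,2,1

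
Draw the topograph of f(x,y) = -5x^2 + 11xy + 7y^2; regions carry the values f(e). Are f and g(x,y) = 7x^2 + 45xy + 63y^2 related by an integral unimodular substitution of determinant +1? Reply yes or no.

D₁ = 261, D₂ = 261
river cycle of f (length 8): (7, 3, -9), (-9, 15, 1), (1, 15, -9), (-9, 3, 7), (7, 11, -5), (-5, 9, 9), (9, 9, -5), (-5, 11, 7)
river cycle of g (length 8): (7, 3, -9), (-9, 15, 1), (1, 15, -9), (-9, 3, 7), (7, 11, -5), (-5, 9, 9), (9, 9, -5), (-5, 11, 7)
cycles coincide ⇒ equivalent

yes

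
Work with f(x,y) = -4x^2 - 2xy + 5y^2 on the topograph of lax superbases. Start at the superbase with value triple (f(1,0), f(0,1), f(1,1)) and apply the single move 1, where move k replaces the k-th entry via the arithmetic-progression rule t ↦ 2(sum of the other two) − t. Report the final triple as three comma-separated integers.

start (-4,5,-1) = (f(1,0),f(0,1),f(1,1))
replace slot 1: 2·(5+(-1)) − (-4) = 12 → (12,5,-1)

12,5,-1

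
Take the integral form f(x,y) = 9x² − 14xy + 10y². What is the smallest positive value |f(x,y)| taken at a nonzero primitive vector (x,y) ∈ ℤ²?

translate: b→4 (≡-14 mod 18), so (9,-14,10)→(9,4,5)
flip: (9,4,5)→(5,-4,9)
reduced (well bottom): (5,-4,9) with a≤c, −a<b≤a
well minimum = a = 5

5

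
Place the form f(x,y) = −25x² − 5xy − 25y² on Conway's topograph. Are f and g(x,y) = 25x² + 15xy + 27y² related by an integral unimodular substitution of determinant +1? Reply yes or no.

D₁ = -2475, D₂ = -2475
f is negative-definite; reduce −f:
−f: reduced (well bottom): (25,5,25) with a≤c, −a<b≤a
flip sign back: reduced form of f is (-25,-5,-25)
g: reduced (well bottom): (25,15,27) with a≤c, −a<b≤a
reduced forms (-25, -5, -25) vs (25, 15, 27) ⇒ inequivalent

no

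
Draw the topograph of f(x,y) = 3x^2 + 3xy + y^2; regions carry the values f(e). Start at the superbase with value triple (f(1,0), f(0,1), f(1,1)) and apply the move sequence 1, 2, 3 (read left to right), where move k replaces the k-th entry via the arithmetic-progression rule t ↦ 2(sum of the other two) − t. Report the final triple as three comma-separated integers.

start (3,1,7) = (f(1,0),f(0,1),f(1,1))
replace slot 1: 2·(1+7) − 3 = 13 → (13,1,7)
replace slot 2: 2·(13+7) − 1 = 39 → (13,39,7)
replace slot 3: 2·(13+39) − 7 = 97 → (13,39,97)

13,39,97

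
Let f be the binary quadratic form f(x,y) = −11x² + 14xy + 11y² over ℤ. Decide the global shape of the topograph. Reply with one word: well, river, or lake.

D = b²−4ac = 14² − 4·(-11)·11 = 680
D > 0 non-square ⇒ indefinite ⇒ periodic river

river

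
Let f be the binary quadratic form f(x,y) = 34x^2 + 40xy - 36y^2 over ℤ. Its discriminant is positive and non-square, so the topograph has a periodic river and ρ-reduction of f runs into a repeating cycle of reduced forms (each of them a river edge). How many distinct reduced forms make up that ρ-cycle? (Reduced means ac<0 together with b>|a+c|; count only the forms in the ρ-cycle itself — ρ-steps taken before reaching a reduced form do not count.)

D = 6496, ⌊√D⌋ = 80
river: ρ → (-36,32,38)
river: ρ → (38,44,-30)
river: ρ → (-30,76,6)
river: ρ → (6,80,-4)
river: ρ → (-4,80,6)
river: ρ → (6,76,-30)
river: ρ → (-30,44,38)
river: ρ → (38,32,-36)
river: ρ → (-36,40,34)
river: ρ → (34,28,-42)
river: ρ → (-42,56,20)
river: ρ → (20,64,-30)
river: ρ → (-30,56,28)
river: ρ → (28,56,-30)
river: ρ → (-30,64,20)
river: ρ → (20,56,-42)
river: ρ → (-42,28,34)
river: ρ → (34,40,-36)
ρ-cycle length = 18 (tail of 0 descent steps not counted)

18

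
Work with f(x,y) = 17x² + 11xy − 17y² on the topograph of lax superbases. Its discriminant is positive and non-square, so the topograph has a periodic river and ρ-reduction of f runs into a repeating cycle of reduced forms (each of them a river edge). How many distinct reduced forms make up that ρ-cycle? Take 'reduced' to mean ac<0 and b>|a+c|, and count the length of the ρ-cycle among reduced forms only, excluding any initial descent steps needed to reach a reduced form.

D = 1277, ⌊√D⌋ = 35
river: ρ → (-17,23,11)
river: ρ → (11,21,-19)
river: ρ → (-19,17,13)
river: ρ → (13,35,-1)
river: ρ → (-1,35,13)
river: ρ → (13,17,-19)
river: ρ → (-19,21,11)
river: ρ → (11,23,-17)
river: ρ → (-17,11,17)
river: ρ → (17,23,-11)
river: ρ → (-11,21,19)
river: ρ → (19,17,-13)
river: ρ → (-13,35,1)
river: ρ → (1,35,-13)
river: ρ → (-13,17,19)
river: ρ → (19,21,-11)
river: ρ → (-11,23,17)
river: ρ → (17,11,-17)
ρ-cycle length = 18 (tail of 0 descent steps not counted)

18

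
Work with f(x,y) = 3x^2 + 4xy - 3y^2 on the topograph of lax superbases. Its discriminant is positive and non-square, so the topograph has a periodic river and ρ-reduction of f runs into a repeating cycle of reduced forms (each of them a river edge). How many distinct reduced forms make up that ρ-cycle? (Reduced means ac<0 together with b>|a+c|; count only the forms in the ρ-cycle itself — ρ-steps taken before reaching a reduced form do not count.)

D = 52, ⌊√D⌋ = 7
river: ρ → (-3,2,4)
river: ρ → (4,6,-1)
river: ρ → (-1,6,4)
river: ρ → (4,2,-3)
river: ρ → (-3,4,3)
river: ρ → (3,2,-4)
river: ρ → (-4,6,1)
river: ρ → (1,6,-4)
river: ρ → (-4,2,3)
river: ρ → (3,4,-3)
ρ-cycle length = 10 (tail of 0 descent steps not counted)

10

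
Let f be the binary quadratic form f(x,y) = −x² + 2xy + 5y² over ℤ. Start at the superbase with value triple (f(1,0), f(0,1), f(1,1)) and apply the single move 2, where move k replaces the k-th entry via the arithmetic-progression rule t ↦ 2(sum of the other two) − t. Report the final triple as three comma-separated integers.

start (-1,5,6) = (f(1,0),f(0,1),f(1,1))
replace slot 2: 2·((-1)+6) − 5 = 5 → (-1,5,6)

-1,5,6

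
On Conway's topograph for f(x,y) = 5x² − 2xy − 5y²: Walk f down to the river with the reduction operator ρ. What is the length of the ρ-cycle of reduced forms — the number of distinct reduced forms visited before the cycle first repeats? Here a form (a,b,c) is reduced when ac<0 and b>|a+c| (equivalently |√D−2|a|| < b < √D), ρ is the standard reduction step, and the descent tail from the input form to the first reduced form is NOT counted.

D = 104, ⌊√D⌋ = 10
descent: ρ → (-5,2,5)  [lands on river]
river: ρ → (5,8,-2)
river: ρ → (-2,8,5)
river: ρ → (5,2,-5)
river: ρ → (-5,8,2)
river: ρ → (2,8,-5)
ρ-cycle length = 6 (tail of 1 descent step not counted)

6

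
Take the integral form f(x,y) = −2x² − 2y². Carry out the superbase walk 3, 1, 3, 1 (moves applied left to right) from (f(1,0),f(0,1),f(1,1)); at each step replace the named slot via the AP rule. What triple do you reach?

start (-2,-2,-4) = (f(1,0),f(0,1),f(1,1))
replace slot 3: 2·((-2)+(-2)) − (-4) = -4 → (-2,-2,-4)
replace slot 1: 2·((-2)+(-4)) − (-2) = -10 → (-10,-2,-4)
replace slot 3: 2·((-10)+(-2)) − (-4) = -20 → (-10,-2,-20)
replace slot 1: 2·((-2)+(-20)) − (-10) = -34 → (-34,-2,-20)

-34,-2,-20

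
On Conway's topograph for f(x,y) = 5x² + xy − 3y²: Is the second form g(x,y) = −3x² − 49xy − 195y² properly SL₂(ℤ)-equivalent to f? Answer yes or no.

D₁ = 61, D₂ = 61
river cycle of f (length 6): (-3, 5, 3), (3, 7, -1), (-1, 7, 3), (3, 5, -3), (-3, 7, 1), (1, 7, -3)
river cycle of g (length 6): (-3, 5, 3), (3, 7, -1), (-1, 7, 3), (3, 5, -3), (-3, 7, 1), (1, 7, -3)
cycles coincide ⇒ equivalent

yes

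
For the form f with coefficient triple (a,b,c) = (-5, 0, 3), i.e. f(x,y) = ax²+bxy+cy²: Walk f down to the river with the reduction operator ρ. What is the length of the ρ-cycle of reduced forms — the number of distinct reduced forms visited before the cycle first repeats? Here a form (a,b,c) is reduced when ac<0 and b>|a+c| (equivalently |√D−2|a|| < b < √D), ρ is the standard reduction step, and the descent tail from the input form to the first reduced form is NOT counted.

D = 60, ⌊√D⌋ = 7
descent: ρ → (3,6,-2)  [lands on river]
river: ρ → (-2,6,3)
ρ-cycle length = 2 (tail of 1 descent step not counted)

2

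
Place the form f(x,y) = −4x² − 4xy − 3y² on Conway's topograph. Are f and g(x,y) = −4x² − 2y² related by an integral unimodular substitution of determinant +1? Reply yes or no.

D₁ = -32, D₂ = -32
f is negative-definite; reduce −f:
−f: flip: (4,4,3)→(3,-4,4)
−f: translate: b→2 (≡-4 mod 6), so (3,-4,4)→(3,2,3)
−f: reduced (well bottom): (3,2,3) with a≤c, −a<b≤a
flip sign back: reduced form of f is (-3,-2,-3)
g is negative-definite; reduce −g:
−g: flip: (4,0,2)→(2,0,4)
−g: reduced (well bottom): (2,0,4) with a≤c, −a<b≤a
flip sign back: reduced form of g is (-2,0,-4)
reduced forms (-3, -2, -3) vs (-2, 0, -4) ⇒ inequivalent

no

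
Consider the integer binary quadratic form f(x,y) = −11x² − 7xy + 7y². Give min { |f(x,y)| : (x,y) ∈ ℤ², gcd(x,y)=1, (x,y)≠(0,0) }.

descent: ρ → (7,7,-11)  [lands on river]
river: ρ → (-11,15,3)
river: ρ → (3,15,-11)
river: ρ → (-11,7,7)
closes: descent 1, river 4
min |a| on river = 3

3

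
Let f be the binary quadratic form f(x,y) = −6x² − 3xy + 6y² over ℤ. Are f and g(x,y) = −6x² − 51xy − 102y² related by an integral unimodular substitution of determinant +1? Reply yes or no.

D₁ = 153, D₂ = 153
river cycle of f (length 6): (6, 3, -6), (-6, 9, 3), (3, 9, -6), (-6, 3, 6), (6, 9, -3), (-3, 9, 6)
river cycle of g (length 6): (-6, 9, 3), (3, 9, -6), (-6, 3, 6), (6, 9, -3), (-3, 9, 6), (6, 3, -6)
cycles coincide ⇒ equivalent

yes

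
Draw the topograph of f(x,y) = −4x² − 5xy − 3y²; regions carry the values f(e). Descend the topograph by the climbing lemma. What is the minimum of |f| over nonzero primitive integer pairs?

translate: b→-3 (≡5 mod 8), so (4,5,3)→(4,-3,2)
flip: (4,-3,2)→(2,3,4)
translate: b→-1 (≡3 mod 4), so (2,3,4)→(2,-1,3)
reduced (well bottom): (2,-1,3) with a≤c, −a<b≤a
well minimum |f| = |-2| = 2 (negative-definite)

2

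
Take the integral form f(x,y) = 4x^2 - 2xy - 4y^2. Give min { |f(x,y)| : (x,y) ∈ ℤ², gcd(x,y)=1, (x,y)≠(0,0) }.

descent: ρ → (-4,2,4)  [lands on river]
river: ρ → (4,6,-2)
river: ρ → (-2,6,4)
river: ρ → (4,2,-4)
river: ρ → (-4,6,2)
river: ρ → (2,6,-4)
closes: descent 1, river 6
min |a| on river = 2

2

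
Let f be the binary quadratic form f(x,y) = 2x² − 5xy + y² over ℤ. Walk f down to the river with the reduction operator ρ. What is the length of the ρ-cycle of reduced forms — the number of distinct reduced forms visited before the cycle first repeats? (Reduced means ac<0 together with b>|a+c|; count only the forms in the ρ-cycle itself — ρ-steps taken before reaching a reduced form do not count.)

D = 17, ⌊√D⌋ = 4
descent: ρ → (1,3,-2)  [lands on river]
river: ρ → (-2,1,2)
river: ρ → (2,3,-1)
river: ρ → (-1,3,2)
river: ρ → (2,1,-2)
river: ρ → (-2,3,1)
ρ-cycle length = 6 (tail of 1 descent step not counted)

6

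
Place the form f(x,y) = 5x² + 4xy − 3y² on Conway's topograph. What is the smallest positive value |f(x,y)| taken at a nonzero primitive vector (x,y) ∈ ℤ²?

river: ρ → (-3,8,1)
river: ρ → (1,8,-3)
river: ρ → (-3,4,5)
river: ρ → (5,6,-2)
river: ρ → (-2,6,5)
river: ρ → (5,4,-3)
closes: descent 0, river 6
min |a| on river = 1

1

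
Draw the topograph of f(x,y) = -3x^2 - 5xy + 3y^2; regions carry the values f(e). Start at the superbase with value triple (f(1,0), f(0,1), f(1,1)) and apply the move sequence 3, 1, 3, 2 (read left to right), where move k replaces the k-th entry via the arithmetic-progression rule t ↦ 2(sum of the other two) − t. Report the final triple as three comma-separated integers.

start (-3,3,-5) = (f(1,0),f(0,1),f(1,1))
replace slot 3: 2·((-3)+3) − (-5) = 5 → (-3,3,5)
replace slot 1: 2·(3+5) − (-3) = 19 → (19,3,5)
replace slot 3: 2·(19+3) − 5 = 39 → (19,3,39)
replace slot 2: 2·(19+39) − 3 = 113 → (19,113,39)

19,113,39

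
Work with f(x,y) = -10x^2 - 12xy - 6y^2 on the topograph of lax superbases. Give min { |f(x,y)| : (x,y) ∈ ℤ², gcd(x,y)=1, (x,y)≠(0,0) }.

translate: b→-8 (≡12 mod 20), so (10,12,6)→(10,-8,4)
flip: (10,-8,4)→(4,8,10)
translate: b→0 (≡8 mod 8), so (4,8,10)→(4,0,6)
reduced (well bottom): (4,0,6) with a≤c, −a<b≤a
well minimum |f| = |-4| = 4 (negative-definite)

4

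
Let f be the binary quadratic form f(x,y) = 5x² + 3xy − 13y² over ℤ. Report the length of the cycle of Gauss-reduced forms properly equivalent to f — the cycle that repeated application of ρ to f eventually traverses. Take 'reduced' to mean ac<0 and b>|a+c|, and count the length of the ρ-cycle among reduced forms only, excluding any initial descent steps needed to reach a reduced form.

D = 269, ⌊√D⌋ = 16
descent: ρ → (-13,-3,5)
descent: ρ → (5,13,-5)  [lands on river]
river: ρ → (-5,7,11)
river: ρ → (11,15,-1)
river: ρ → (-1,15,11)
river: ρ → (11,7,-5)
river: ρ → (-5,13,5)
river: ρ → (5,7,-11)
river: ρ → (-11,15,1)
river: ρ → (1,15,-11)
river: ρ → (-11,7,5)
ρ-cycle length = 10 (tail of 2 descent steps not counted)

10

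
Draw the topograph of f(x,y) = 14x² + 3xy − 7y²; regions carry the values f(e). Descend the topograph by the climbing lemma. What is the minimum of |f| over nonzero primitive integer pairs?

descent: ρ → (-7,11,10)  [lands on river]
river: ρ → (10,9,-8)
river: ρ → (-8,7,11)
river: ρ → (11,15,-4)
river: ρ → (-4,17,7)
river: ρ → (7,11,-10)
river: ρ → (-10,9,8)
river: ρ → (8,7,-11)
river: ρ → (-11,15,4)
river: ρ → (4,17,-7)
closes: descent 1, river 10
min |a| on river = 4

4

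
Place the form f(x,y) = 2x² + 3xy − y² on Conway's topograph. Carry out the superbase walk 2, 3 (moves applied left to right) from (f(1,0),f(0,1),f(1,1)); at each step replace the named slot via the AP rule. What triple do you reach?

start (2,-1,4) = (f(1,0),f(0,1),f(1,1))
replace slot 2: 2·(2+4) − (-1) = 13 → (2,13,4)
replace slot 3: 2·(2+13) − 4 = 26 → (2,13,26)

2,13,26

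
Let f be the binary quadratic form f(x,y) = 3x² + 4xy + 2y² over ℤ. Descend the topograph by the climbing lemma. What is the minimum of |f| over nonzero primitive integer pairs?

translate: b→-2 (≡4 mod 6), so (3,4,2)→(3,-2,1)
flip: (3,-2,1)→(1,2,3)
translate: b→0 (≡2 mod 2), so (1,2,3)→(1,0,2)
reduced (well bottom): (1,0,2) with a≤c, −a<b≤a
well minimum = a = 1

1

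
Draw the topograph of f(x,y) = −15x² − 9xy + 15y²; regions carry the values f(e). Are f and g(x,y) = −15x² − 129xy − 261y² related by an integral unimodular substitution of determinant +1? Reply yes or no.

D₁ = 981, D₂ = 981
river cycle of f (length 14): (15, 9, -15), (-15, 21, 9), (9, 15, -21), (-21, 27, 3), (3, 27, -21), (-21, 15, 9), (9, 21, -15), (-15, 9, 15), (15, 21, -9), (-9, 15, 21), … (4 more)
river cycle of g (length 14): (-15, 21, 9), (9, 15, -21), (-21, 27, 3), (3, 27, -21), (-21, 15, 9), (9, 21, -15), (-15, 9, 15), (15, 21, -9), (-9, 15, 21), (21, 27, -3), … (4 more)
cycles coincide ⇒ equivalent

yes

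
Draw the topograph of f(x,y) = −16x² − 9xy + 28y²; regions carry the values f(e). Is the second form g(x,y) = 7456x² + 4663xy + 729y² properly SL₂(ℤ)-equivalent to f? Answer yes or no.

D₁ = 1873, D₂ = 1873
river cycle of f (length 110): (-16, 23, 21), (21, 19, -18), (-18, 17, 22), (22, 27, -13), (-13, 25, 24), (24, 23, -14), (-14, 33, 14), (14, 23, -24), (-24, 25, 13), (13, 27, -22), … (100 more)
river cycle of g (length 110): (-16, 23, 21), (21, 19, -18), (-18, 17, 22), (22, 27, -13), (-13, 25, 24), (24, 23, -14), (-14, 33, 14), (14, 23, -24), (-24, 25, 13), (13, 27, -22), … (100 more)
cycles coincide ⇒ equivalent

yes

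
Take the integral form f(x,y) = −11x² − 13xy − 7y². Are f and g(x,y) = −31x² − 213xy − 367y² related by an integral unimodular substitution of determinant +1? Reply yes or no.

D₁ = -139, D₂ = -139
f is negative-definite; reduce −f:
−f: translate: b→-9 (≡13 mod 22), so (11,13,7)→(11,-9,5)
−f: flip: (11,-9,5)→(5,9,11)
−f: translate: b→-1 (≡9 mod 10), so (5,9,11)→(5,-1,7)
−f: reduced (well bottom): (5,-1,7) with a≤c, −a<b≤a
flip sign back: reduced form of f is (-5,1,-7)
g is negative-definite; reduce −g:
−g: translate: b→27 (≡213 mod 62), so (31,213,367)→(31,27,7)
−g: flip: (31,27,7)→(7,-27,31)
−g: translate: b→1 (≡-27 mod 14), so (7,-27,31)→(7,1,5)
−g: flip: (7,1,5)→(5,-1,7)
−g: reduced (well bottom): (5,-1,7) with a≤c, −a<b≤a
flip sign back: reduced form of g is (-5,1,-7)
reduced forms (-5, 1, -7) vs (-5, 1, -7) ⇒ equivalent

yes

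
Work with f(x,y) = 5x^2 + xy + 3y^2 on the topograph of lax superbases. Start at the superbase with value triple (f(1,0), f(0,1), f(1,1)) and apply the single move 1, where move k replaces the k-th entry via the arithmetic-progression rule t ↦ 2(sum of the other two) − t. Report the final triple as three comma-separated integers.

start (5,3,9) = (f(1,0),f(0,1),f(1,1))
replace slot 1: 2·(3+9) − 5 = 19 → (19,3,9)

19,3,9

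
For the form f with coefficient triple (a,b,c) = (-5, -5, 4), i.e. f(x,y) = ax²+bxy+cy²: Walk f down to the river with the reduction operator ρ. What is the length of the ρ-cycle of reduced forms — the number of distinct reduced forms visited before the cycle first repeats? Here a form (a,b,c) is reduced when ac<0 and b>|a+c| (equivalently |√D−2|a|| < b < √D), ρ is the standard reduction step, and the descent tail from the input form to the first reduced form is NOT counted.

D = 105, ⌊√D⌋ = 10
descent: ρ → (4,5,-5)  [lands on river]
river: ρ → (-5,5,4)
river: ρ → (4,3,-6)
river: ρ → (-6,9,1)
river: ρ → (1,9,-6)
river: ρ → (-6,3,4)
ρ-cycle length = 6 (tail of 1 descent step not counted)

6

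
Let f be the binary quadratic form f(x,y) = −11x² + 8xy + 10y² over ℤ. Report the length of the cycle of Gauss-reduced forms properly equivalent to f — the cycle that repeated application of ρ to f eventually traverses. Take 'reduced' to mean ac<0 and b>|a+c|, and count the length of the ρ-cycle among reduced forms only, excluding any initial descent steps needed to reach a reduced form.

D = 504, ⌊√D⌋ = 22
river: ρ → (10,12,-9)
river: ρ → (-9,6,13)
river: ρ → (13,20,-2)
river: ρ → (-2,20,13)
river: ρ → (13,6,-9)
river: ρ → (-9,12,10)
river: ρ → (10,8,-11)
river: ρ → (-11,14,7)
river: ρ → (7,14,-11)
river: ρ → (-11,8,10)
ρ-cycle length = 10 (tail of 0 descent steps not counted)

10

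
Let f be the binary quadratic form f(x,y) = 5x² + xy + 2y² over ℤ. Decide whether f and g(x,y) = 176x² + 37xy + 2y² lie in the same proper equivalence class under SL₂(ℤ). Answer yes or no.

D₁ = -39, D₂ = -39
f: flip: (5,1,2)→(2,-1,5)
f: reduced (well bottom): (2,-1,5) with a≤c, −a<b≤a
g: flip: (176,37,2)→(2,-37,176)
g: translate: b→-1 (≡-37 mod 4), so (2,-37,176)→(2,-1,5)
g: reduced (well bottom): (2,-1,5) with a≤c, −a<b≤a
reduced forms (2, -1, 5) vs (2, -1, 5) ⇒ equivalent

yes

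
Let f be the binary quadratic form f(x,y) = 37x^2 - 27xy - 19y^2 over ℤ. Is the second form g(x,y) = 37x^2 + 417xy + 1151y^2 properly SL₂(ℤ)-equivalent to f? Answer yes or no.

D₁ = 3541, D₂ = 3541
river cycle of f (length 50): (-19, 27, 37), (37, 47, -9), (-9, 43, 47), (47, 51, -5), (-5, 59, 3), (3, 55, -43), (-43, 31, 15), (15, 59, -1), (-1, 59, 15), (15, 31, -43), … (40 more)
river cycle of g (length 50): (37, 47, -9), (-9, 43, 47), (47, 51, -5), (-5, 59, 3), (3, 55, -43), (-43, 31, 15), (15, 59, -1), (-1, 59, 15), (15, 31, -43), (-43, 55, 3), … (40 more)
cycles coincide ⇒ equivalent

yes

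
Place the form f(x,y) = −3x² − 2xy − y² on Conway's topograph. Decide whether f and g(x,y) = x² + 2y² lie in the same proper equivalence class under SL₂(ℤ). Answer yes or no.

D₁ = -8, D₂ = -8
f is negative-definite; reduce −f:
−f: flip: (3,2,1)→(1,-2,3)
−f: translate: b→0 (≡-2 mod 2), so (1,-2,3)→(1,0,2)
−f: reduced (well bottom): (1,0,2) with a≤c, −a<b≤a
flip sign back: reduced form of f is (-1,0,-2)
g: reduced (well bottom): (1,0,2) with a≤c, −a<b≤a
reduced forms (-1, 0, -2) vs (1, 0, 2) ⇒ inequivalent

no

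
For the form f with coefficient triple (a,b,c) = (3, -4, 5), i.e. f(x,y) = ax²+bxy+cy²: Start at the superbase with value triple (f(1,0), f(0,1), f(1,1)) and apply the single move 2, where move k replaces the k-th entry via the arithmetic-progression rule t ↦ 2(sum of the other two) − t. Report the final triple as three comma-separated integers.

start (3,5,4) = (f(1,0),f(0,1),f(1,1))
replace slot 2: 2·(3+4) − 5 = 9 → (3,9,4)

3,9,4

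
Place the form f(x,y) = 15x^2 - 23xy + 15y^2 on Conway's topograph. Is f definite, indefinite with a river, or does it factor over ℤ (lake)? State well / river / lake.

D = b²−4ac = (-23)² − 4·15·15 = -371
D < 0 ⇒ definite ⇒ every region one sign ⇒ single well

well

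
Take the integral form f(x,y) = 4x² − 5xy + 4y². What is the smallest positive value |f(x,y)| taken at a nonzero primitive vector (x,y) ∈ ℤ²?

translate: b→3 (≡-5 mod 8), so (4,-5,4)→(4,3,3)
flip: (4,3,3)→(3,-3,4)
translate: b→3 (≡-3 mod 6), so (3,-3,4)→(3,3,4)
reduced (well bottom): (3,3,4) with a≤c, −a<b≤a
well minimum = a = 3

3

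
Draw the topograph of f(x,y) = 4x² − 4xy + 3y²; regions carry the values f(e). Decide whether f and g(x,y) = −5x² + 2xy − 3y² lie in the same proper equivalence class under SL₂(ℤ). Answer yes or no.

D₁ = -32, D₂ = -56
discriminants differ ⇒ not SL₂(ℤ)-equivalent

no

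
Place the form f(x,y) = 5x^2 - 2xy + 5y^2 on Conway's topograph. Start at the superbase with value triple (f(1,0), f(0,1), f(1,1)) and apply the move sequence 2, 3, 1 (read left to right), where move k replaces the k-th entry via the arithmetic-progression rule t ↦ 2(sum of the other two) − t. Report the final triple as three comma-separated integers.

start (5,5,8) = (f(1,0),f(0,1),f(1,1))
replace slot 2: 2·(5+8) − 5 = 21 → (5,21,8)
replace slot 3: 2·(5+21) − 8 = 44 → (5,21,44)
replace slot 1: 2·(21+44) − 5 = 125 → (125,21,44)

125,21,44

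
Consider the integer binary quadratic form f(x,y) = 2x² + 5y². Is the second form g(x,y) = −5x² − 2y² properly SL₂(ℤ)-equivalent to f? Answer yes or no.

D₁ = -40, D₂ = -40
f: reduced (well bottom): (2,0,5) with a≤c, −a<b≤a
g is negative-definite; reduce −g:
−g: flip: (5,0,2)→(2,0,5)
−g: reduced (well bottom): (2,0,5) with a≤c, −a<b≤a
flip sign back: reduced form of g is (-2,0,-5)
reduced forms (2, 0, 5) vs (-2, 0, -5) ⇒ inequivalent

no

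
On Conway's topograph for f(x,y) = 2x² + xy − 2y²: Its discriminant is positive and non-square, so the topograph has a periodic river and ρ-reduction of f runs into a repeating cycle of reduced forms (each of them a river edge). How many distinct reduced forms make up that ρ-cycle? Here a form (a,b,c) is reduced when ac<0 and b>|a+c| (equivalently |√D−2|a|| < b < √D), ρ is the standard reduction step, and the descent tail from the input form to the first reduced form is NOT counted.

D = 17, ⌊√D⌋ = 4
river: ρ → (-2,3,1)
river: ρ → (1,3,-2)
river: ρ → (-2,1,2)
river: ρ → (2,3,-1)
river: ρ → (-1,3,2)
river: ρ → (2,1,-2)
ρ-cycle length = 6 (tail of 0 descent steps not counted)

6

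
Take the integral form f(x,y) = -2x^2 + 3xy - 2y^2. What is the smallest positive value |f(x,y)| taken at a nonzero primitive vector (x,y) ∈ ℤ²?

translate: b→1 (≡-3 mod 4), so (2,-3,2)→(2,1,1)
flip: (2,1,1)→(1,-1,2)
translate: b→1 (≡-1 mod 2), so (1,-1,2)→(1,1,2)
reduced (well bottom): (1,1,2) with a≤c, −a<b≤a
well minimum |f| = |-1| = 1 (negative-definite)

1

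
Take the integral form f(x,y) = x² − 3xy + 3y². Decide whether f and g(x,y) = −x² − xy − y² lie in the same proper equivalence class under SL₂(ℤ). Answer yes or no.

D₁ = -3, D₂ = -3
f: translate: b→1 (≡-3 mod 2), so (1,-3,3)→(1,1,1)
f: reduced (well bottom): (1,1,1) with a≤c, −a<b≤a
g is negative-definite; reduce −g:
−g: reduced (well bottom): (1,1,1) with a≤c, −a<b≤a
flip sign back: reduced form of g is (-1,-1,-1)
reduced forms (1, 1, 1) vs (-1, -1, -1) ⇒ inequivalent

no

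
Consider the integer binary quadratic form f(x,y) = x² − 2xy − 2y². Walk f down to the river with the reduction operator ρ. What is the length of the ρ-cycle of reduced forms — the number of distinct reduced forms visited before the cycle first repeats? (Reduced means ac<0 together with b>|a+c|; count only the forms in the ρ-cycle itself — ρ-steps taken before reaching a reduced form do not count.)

D = 12, ⌊√D⌋ = 3
descent: ρ → (-2,2,1)  [lands on river]
river: ρ → (1,2,-2)
ρ-cycle length = 2 (tail of 1 descent step not counted)

2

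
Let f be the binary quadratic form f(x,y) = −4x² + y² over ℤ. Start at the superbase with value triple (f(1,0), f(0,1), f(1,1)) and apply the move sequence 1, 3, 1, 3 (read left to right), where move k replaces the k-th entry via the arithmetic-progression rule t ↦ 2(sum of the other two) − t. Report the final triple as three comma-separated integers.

start (-4,1,-3) = (f(1,0),f(0,1),f(1,1))
replace slot 1: 2·(1+(-3)) − (-4) = 0 → (0,1,-3)
replace slot 3: 2·(0+1) − (-3) = 5 → (0,1,5)
replace slot 1: 2·(1+5) − 0 = 12 → (12,1,5)
replace slot 3: 2·(12+1) − 5 = 21 → (12,1,21)

12,1,21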